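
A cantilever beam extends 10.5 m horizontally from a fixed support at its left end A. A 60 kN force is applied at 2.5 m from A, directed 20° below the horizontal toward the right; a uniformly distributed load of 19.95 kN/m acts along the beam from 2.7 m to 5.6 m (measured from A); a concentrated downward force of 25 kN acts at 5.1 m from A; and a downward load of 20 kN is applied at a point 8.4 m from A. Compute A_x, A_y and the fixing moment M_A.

Resultant of the distributed load: 19.95 × 2.9 = 57.855 kN at 4.15 m from A.
ΣF_x = 0: A_x + 60·cos20° = 0 → A_x = -56.38 kN.
ΣF_y = 0: A_y − 60·sin20° − 19.95·2.9 − 25 − 20 = 0 → A_y = 123.4 kN.
ΣM about A: M_A − 60·sin20°·2.5 − (19.95·2.9)·4.15 − 25·5.1 − 20·8.4 = 0 → M_A = 586.9 kN·m.

A_x = -56.38 kN, A_y = 123.4 kN, M_A = 586.9 kN·m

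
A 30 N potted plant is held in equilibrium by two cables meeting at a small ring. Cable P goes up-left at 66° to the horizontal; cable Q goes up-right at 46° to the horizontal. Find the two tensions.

ΣF_x = 0: −T_P·cos66° + T_Q·cos46° = 0 → T_Q = 0.58552·T_P.
ΣF_y = 0: T_P·sin66° + T_Q·sin46° = 30.
Substitute: T_P·(0.913545 + 0.58552·0.71934) = 30 → T_P = 22.4764 ≈ 22.48 N.
Then T_Q = 0.58552 × 22.4764 = 13.16 N.

T_P = 22.48 N, T_Q = 13.16 N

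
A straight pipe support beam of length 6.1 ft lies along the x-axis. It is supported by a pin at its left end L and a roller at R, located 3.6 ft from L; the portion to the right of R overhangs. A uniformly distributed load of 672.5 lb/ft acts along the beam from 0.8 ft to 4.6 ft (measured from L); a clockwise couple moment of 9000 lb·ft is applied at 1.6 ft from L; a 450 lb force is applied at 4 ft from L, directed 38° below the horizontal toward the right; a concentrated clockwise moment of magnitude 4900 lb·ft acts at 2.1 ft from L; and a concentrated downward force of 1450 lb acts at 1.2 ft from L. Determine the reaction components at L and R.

L_x = -354.6 lb, L_y = -2286 lb, R_y = 6569 lb

Resultant of the distributed load: 672.5 × 3.8 = 2555.5 lb at 2.7 ft from L.
Taking moments about L: R_y·3.6 − (672.5·3.8)·2.7 − 9000 − 450·sin38°·4 − 4900 − 1450·1.2 = 0 → R_y = 23648/3.6 = 6568.89 ≈ 6569 lb.
ΣF_y = 0: L_y + 6568.89 − 672.5·3.8 − 450·sin38° − 1450 = 0 → L_y = -2286 lb.
ΣF_x = 0: L_x + 450·cos38° = 0 → L_x = -354.6 lb.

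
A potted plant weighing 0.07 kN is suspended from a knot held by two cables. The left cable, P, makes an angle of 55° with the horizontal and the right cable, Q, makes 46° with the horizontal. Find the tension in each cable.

T_P = 0.04954 kN, T_Q = 0.04090 kN

ΣF_x = 0: −T_P·cos55° + T_Q·cos46° = 0 → T_Q = 0.825696·T_P.
ΣF_y = 0: T_P·sin55° + T_Q·sin46° = 0.07.
Substitute: T_P·(0.819152 + 0.825696·0.71934) = 0.07 → T_P = 0.0495362 ≈ 0.04954 kN.
Then T_Q = 0.825696 × 0.0495362 = 0.04090 kN.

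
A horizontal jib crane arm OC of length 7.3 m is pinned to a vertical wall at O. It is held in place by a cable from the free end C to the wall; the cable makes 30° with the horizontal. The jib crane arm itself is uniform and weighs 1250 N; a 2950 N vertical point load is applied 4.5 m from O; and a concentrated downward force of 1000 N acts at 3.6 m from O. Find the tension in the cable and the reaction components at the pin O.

ΣM about O: T·sin30°·7.3 − 1250·3.65 − 2950·4.5 − 1000·3.6 = 0 → T = 21437.5/(7.3·0.5) = 5873.29 ≈ 5873 N.
ΣF_x = 0: O_x − T·cos30° = 0 → O_x = 5873.29 × 0.866025 = 5086 N.
ΣF_y = 0: O_y + T·sin30° − 1250 − 2950 − 1000 = 0 → O_y = 5200 − 5873.29 × 0.5 = 2263 N.

T = 5873 N, O_x = 5086 N, O_y = 2263 N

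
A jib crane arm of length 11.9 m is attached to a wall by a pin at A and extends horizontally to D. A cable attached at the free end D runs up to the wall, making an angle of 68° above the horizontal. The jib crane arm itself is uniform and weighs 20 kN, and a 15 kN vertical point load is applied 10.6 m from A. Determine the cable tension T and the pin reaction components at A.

T = 25.20 kN, A_x = 9.439 kN, A_y = 11.64 kN

ΣM about A: T·sin68°·11.9 − 20·5.95 − 15·10.6 = 0 → T = 278/(11.9·0.927184) = 25.196 ≈ 25.20 kN.
ΣF_x = 0: A_x − T·cos68° = 0 → A_x = 25.196 × 0.374607 = 9.439 kN.
ΣF_y = 0: A_y + T·sin68° − 20 − 15 = 0 → A_y = 35 − 25.196 × 0.927184 = 11.64 kN.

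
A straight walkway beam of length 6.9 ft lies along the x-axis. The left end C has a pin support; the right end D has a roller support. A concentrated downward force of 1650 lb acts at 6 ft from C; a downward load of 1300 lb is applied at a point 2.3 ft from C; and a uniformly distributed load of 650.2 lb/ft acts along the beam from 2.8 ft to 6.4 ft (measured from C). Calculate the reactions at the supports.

Resultant of the distributed load: 650.2 × 3.6 = 2340.72 lb at 4.6 ft from C.
ΣM about C: D_y·6.9 − 1650·6 − 1300·2.3 − (650.2·3.6)·4.6 = 0 → D_y = 23657.312/6.9 = 3428.6 ≈ 3429 lb.
ΣF_y = 0: C_y + 3428.6 − 1650 − 1300 − 650.2·3.6 = 0 → C_y = 1862 lb.
ΣF_x = 0: no horizontal applied forces, so C_x = 0.

C_x = 0, C_y = 1862 lb, D_y = 3429 lb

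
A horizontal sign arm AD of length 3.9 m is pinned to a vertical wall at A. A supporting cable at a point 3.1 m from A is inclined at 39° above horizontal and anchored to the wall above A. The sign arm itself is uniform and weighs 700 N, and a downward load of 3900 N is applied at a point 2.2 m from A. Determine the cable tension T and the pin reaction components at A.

ΣM about A: T·sin39°·3.1 − 700·1.95 − 3900·2.2 = 0 → T = 9945/(3.1·0.62932) = 5097.67 ≈ 5098 N.
ΣF_x = 0: A_x − T·cos39° = 0 → A_x = 5097.67 × 0.777146 = 3962 N.
ΣF_y = 0: A_y + T·sin39° − 700 − 3900 = 0 → A_y = 4600 − 5097.67 × 0.62932 = 1392 N.

T = 5098 N, A_x = 3962 N, A_y = 1392 N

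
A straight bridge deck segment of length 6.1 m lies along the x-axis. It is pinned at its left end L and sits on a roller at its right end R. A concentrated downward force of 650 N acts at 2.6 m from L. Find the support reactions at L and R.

ΣM about L: R_y·6.1 − 650·2.6 = 0 → R_y = 1690/6.1 = 277.049 ≈ 277.0 N.
ΣF_y = 0: L_y + 277.049 − 650 = 0 → L_y = 373.0 N.
ΣF_x = 0: no horizontal applied forces, so L_x = 0.

L_x = 0, L_y = 373.0 N, R_y = 277.0 N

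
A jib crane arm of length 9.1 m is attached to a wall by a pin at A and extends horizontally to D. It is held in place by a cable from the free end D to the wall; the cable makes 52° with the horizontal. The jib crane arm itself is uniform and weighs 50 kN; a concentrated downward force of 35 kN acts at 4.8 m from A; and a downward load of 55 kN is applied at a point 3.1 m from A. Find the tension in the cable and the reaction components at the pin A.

T = 78.93 kN, A_x = 48.59 kN, A_y = 77.80 kN

ΣM about A: T·sin52°·9.1 − 50·4.55 − 35·4.8 − 55·3.1 = 0 → T = 566/(9.1·0.788011) = 78.9301 ≈ 78.93 kN.
ΣF_x = 0: A_x − T·cos52° = 0 → A_x = 78.9301 × 0.615661 = 48.59 kN.
ΣF_y = 0: A_y + T·sin52° − 50 − 35 − 55 = 0 → A_y = 140 − 78.9301 × 0.788011 = 77.80 kN.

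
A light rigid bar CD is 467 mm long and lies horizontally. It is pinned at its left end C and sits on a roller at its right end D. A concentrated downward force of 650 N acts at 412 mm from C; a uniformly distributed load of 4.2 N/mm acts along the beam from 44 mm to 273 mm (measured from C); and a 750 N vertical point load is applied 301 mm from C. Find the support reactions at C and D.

C_x = 0, C_y = 978.5 N, D_y = 1383 N

Resultant of the distributed load: 4.2 × 229 = 961.8 N at 158.5 mm from C.
Moments about C: D_y·467 − 650·412 − (4.2·229)·158.5 − 750·301 = 0 → D_y = 645995.3/467 = 1383.29 ≈ 1383 N.
ΣF_y = 0: C_y + 1383.29 − 650 − 4.2·229 − 750 = 0 → C_y = 978.5 N.
ΣF_x = 0: no horizontal applied forces, so C_x = 0.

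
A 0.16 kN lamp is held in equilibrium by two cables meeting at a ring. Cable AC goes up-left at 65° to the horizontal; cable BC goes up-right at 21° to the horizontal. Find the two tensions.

ΣF_x = 0: −T_AC·cos65° + T_BC·cos21° = 0 → T_BC = 0.452685·T_AC.
ΣF_y = 0: T_AC·sin65° + T_BC·sin21° = 0.16.
Substitute: T_AC·(0.906308 + 0.452685·0.358368) = 0.16 → T_AC = 0.149738 ≈ 0.1497 kN.
Then T_BC = 0.452685 × 0.149738 = 0.06778 kN.

T_AC = 0.1497 kN, T_BC = 0.06778 kN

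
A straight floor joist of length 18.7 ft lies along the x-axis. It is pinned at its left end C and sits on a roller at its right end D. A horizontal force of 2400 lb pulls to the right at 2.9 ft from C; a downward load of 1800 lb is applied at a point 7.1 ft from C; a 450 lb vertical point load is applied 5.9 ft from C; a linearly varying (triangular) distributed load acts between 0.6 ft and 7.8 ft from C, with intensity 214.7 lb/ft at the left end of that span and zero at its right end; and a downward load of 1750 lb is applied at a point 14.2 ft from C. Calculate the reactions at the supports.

Resultant of the triangular load: ½ × 214.7 × 7.2 = 772.92 lb, acting at 3 ft from C (one-third of the span from the peak).
Taking moments about C: D_y·18.7 − 1800·7.1 − 450·5.9 − (½·214.7·7.2)·3 − 1750·14.2 = 0 → D_y = 42603.76/18.7 = 2278.28 ≈ 2278 lb.
ΣF_y = 0: C_y + 2278.28 − 1800 − 450 − ½·214.7·7.2 − 1750 = 0 → C_y = 2495 lb.
ΣF_x = 0: C_x + 2400 = 0 → C_x = -2400 lb.

C_x = -2400 lb, C_y = 2495 lb, D_y = 2278 lb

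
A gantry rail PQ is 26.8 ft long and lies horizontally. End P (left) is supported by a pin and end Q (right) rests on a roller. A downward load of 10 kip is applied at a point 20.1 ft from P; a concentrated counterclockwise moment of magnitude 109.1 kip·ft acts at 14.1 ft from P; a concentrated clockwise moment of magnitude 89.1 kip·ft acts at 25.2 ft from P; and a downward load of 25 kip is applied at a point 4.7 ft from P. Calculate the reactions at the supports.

P_x = 0, P_y = 23.86 kip, Q_y = 11.14 kip

ΣM about P: Q_y·26.8 − 10·20.1 + 109.1 − 89.1 − 25·4.7 = 0 → Q_y = 298.5/26.8 = 11.1381 ≈ 11.14 kip.
ΣF_y = 0: P_y + 11.1381 − 10 − 25 = 0 → P_y = 23.86 kip.
ΣF_x = 0: no horizontal applied forces, so P_x = 0.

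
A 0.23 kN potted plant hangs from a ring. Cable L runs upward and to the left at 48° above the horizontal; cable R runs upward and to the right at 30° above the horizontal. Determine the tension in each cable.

ΣF_x = 0: −T_L·cos48° + T_R·cos30° = 0 → T_R = 0.772645·T_L.
ΣF_y = 0: T_L·sin48° + T_R·sin30° = 0.23.
Substitute: T_L·(0.743145 + 0.772645·0.5) = 0.23 → T_L = 0.203636 ≈ 0.2036 kN.
Then T_R = 0.772645 × 0.203636 = 0.1573 kN.

T_L = 0.2036 kN, T_R = 0.1573 kN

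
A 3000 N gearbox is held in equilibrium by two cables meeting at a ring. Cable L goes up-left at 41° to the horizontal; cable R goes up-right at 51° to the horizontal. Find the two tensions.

T_L = 1889 N, T_R = 2266 N

ΣF_x = 0: −T_L·cos41° + T_R·cos51° = 0 → T_R = 1.19925·T_L.
ΣF_y = 0: T_L·sin41° + T_R·sin51° = 3000.
Substitute: T_L·(0.656059 + 1.19925·0.777146) = 3000 → T_L = 1889.11 ≈ 1889 N.
Then T_R = 1.19925 × 1889.11 = 2266 N.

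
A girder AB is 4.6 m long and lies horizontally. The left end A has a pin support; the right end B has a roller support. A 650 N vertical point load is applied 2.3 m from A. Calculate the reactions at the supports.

Moments about A: B_y·4.6 − 650·2.3 = 0 → B_y = 1495/4.6 = 325.0 N.
ΣF_y = 0: A_y + 325 − 650 = 0 → A_y = 325.0 N.
ΣF_x = 0: no horizontal applied forces, so A_x = 0.

A_x = 0, A_y = 325.0 N, B_y = 325.0 N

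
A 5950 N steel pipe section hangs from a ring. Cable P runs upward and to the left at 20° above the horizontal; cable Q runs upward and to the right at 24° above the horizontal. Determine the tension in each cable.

ΣF_x = 0: −T_P·cos20° + T_Q·cos24° = 0 → T_Q = 1.02862·T_P.
ΣF_y = 0: T_P·sin20° + T_Q·sin24° = 5950.
Substitute: T_P·(0.34202 + 1.02862·0.406737) = 5950 → T_P = 7824.85 ≈ 7825 N.
Then T_Q = 1.02862 × 7824.85 = 8049 N.

T_P = 7825 N, T_Q = 8049 N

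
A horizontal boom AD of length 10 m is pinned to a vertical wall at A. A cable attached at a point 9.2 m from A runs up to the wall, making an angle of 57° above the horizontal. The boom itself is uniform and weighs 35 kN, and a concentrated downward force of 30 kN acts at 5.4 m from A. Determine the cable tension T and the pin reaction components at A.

ΣM about A: T·sin57°·9.2 − 35·5 − 30·5.4 = 0 → T = 337/(9.2·0.838671) = 43.6768 ≈ 43.68 kN.
ΣF_x = 0: A_x − T·cos57° = 0 → A_x = 43.6768 × 0.544639 = 23.79 kN.
ΣF_y = 0: A_y + T·sin57° − 35 − 30 = 0 → A_y = 65 − 43.6768 × 0.838671 = 28.37 kN.

T = 43.68 kN, A_x = 23.79 kN, A_y = 28.37 kN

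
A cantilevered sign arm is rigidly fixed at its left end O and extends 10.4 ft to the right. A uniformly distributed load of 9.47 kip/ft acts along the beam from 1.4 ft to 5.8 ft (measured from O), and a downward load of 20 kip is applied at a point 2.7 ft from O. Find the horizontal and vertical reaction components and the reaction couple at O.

Resultant of the distributed load: 9.47 × 4.4 = 41.668 kip at 3.6 ft from O.
ΣF_x = 0: O_x = 0.
ΣF_y = 0: O_y − 9.47·4.4 − 20 = 0 → O_y = 61.67 kip.
ΣM about O: M_O − (9.47·4.4)·3.6 − 20·2.7 = 0 → M_O = 204.0 kip·ft.

O_x = 0, O_y = 61.67 kip, M_O = 204.0 kip·ft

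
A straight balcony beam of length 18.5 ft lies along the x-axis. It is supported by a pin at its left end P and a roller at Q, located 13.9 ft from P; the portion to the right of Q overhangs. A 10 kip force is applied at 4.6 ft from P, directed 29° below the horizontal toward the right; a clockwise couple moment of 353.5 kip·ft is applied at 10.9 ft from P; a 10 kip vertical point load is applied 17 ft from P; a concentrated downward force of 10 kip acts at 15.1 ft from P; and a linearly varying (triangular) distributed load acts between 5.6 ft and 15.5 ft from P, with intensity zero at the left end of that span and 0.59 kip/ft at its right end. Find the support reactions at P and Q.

Resultant of the triangular load: ½ × 0.59 × 9.9 = 2.9205 kip, acting at 12.2 ft from P (one-third of the span from the peak).
Taking moments about P: Q_y·13.9 − 10·sin29°·4.6 − 353.5 − 10·17 − 10·15.1 − (½·0.59·9.9)·12.2 = 0 → Q_y = 732.431/13.9 = 52.6929 ≈ 52.69 kip.
ΣF_y = 0: P_y + 52.6929 − 10·sin29° − 10 − 10 − ½·0.59·9.9 = 0 → P_y = -24.92 kip.
ΣF_x = 0: P_x + 10·cos29° = 0 → P_x = -8.746 kip.

P_x = -8.746 kip, P_y = -24.92 kip, Q_y = 52.69 kip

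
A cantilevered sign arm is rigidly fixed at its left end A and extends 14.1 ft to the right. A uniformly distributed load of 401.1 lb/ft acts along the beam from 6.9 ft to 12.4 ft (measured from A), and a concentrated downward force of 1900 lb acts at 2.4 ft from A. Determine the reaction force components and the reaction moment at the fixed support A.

A_x = 0, A_y = 4106 lb, M_A = 25850 lb·ft

Resultant of the distributed load: 401.1 × 5.5 = 2206.05 lb at 9.65 ft from A.
ΣF_x = 0: A_x = 0.
ΣF_y = 0: A_y − 401.1·5.5 − 1900 = 0 → A_y = 4106 lb.
ΣM about A: M_A − (401.1·5.5)·9.65 − 1900·2.4 = 0 → M_A = 25850 lb·ft.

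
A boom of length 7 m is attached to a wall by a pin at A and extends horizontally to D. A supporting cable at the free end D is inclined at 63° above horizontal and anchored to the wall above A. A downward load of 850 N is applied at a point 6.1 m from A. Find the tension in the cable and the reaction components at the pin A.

T = 831.3 N, A_x = 377.4 N, A_y = 109.3 N

ΣM about A: T·sin63°·7 − 850·6.1 = 0 → T = 5185/(7·0.891007) = 831.323 ≈ 831.3 N.
ΣF_x = 0: A_x − T·cos63° = 0 → A_x = 831.323 × 0.45399 = 377.4 N.
ΣF_y = 0: A_y + T·sin63° − 850 = 0 → A_y = 850 − 831.323 × 0.891007 = 109.3 N.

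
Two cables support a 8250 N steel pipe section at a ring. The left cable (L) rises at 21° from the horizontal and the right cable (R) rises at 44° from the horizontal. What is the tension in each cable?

T_L = 6548 N, T_R = 8498 N

ΣF_x = 0: −T_L·cos21° + T_R·cos44° = 0 → T_R = 1.29783·T_L.
ΣF_y = 0: T_L·sin21° + T_R·sin44° = 8250.
Substitute: T_L·(0.358368 + 1.29783·0.694658) = 8250 → T_L = 6548.06 ≈ 6548 N.
Then T_R = 1.29783 × 6548.06 = 8498 N.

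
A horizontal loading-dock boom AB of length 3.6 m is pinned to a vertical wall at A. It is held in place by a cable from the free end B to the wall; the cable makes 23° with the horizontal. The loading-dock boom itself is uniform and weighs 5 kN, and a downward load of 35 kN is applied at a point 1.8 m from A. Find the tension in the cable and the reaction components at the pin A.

ΣM about A: T·sin23°·3.6 − 5·1.8 − 35·1.8 = 0 → T = 72/(3.6·0.390731) = 51.1861 ≈ 51.19 kN.
ΣF_x = 0: A_x − T·cos23° = 0 → A_x = 51.1861 × 0.920505 = 47.12 kN.
ΣF_y = 0: A_y + T·sin23° − 5 − 35 = 0 → A_y = 40 − 51.1861 × 0.390731 = 20.00 kN.

T = 51.19 kN, A_x = 47.12 kN, A_y = 20.00 kN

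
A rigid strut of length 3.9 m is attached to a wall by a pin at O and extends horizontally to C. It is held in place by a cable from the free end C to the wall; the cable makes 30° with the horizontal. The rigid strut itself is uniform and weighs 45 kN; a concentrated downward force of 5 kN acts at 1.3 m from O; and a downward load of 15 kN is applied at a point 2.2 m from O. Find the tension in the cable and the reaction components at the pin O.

ΣM about O: T·sin30°·3.9 − 45·1.95 − 5·1.3 − 15·2.2 = 0 → T = 127.25/(3.9·0.5) = 65.2564 ≈ 65.26 kN.
ΣF_x = 0: O_x − T·cos30° = 0 → O_x = 65.2564 × 0.866025 = 56.51 kN.
ΣF_y = 0: O_y + T·sin30° − 45 − 5 − 15 = 0 → O_y = 65 − 65.2564 × 0.5 = 32.37 kN.

T = 65.26 kN, O_x = 56.51 kN, O_y = 32.37 kN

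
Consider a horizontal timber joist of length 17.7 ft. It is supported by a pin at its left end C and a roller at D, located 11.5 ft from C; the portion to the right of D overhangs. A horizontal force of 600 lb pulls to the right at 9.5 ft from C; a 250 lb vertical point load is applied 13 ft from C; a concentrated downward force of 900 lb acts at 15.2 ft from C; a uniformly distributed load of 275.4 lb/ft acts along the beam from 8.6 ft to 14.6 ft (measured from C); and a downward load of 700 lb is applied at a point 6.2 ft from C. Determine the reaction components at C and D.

C_x = -600.0 lb, C_y = -13.93 lb, D_y = 3516 lb

Resultant of the distributed load: 275.4 × 6 = 1652.4 lb at 11.6 ft from C.
ΣM about C: D_y·11.5 − 250·13 − 900·15.2 − (275.4·6)·11.6 − 700·6.2 = 0 → D_y = 40437.84/11.5 = 3516.33 ≈ 3516 lb.
ΣF_y = 0: C_y + 3516.33 − 250 − 900 − 275.4·6 − 700 = 0 → C_y = -13.93 lb.
ΣF_x = 0: C_x + 600 = 0 → C_x = -600.0 lb.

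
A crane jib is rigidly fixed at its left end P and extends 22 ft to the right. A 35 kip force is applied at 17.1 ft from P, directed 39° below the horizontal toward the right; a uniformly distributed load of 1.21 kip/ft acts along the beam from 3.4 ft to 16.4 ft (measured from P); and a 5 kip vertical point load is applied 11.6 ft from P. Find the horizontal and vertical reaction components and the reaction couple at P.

P_x = -27.20 kip, P_y = 42.76 kip, M_P = 590.4 kip·ft

Resultant of the distributed load: 1.21 × 13 = 15.73 kip at 9.9 ft from P.
ΣF_x = 0: P_x + 35·cos39° = 0 → P_x = -27.20 kip.
ΣF_y = 0: P_y − 35·sin39° − 1.21·13 − 5 = 0 → P_y = 42.76 kip.
ΣM about P: M_P − 35·sin39°·17.1 − (1.21·13)·9.9 − 5·11.6 = 0 → M_P = 590.4 kip·ft.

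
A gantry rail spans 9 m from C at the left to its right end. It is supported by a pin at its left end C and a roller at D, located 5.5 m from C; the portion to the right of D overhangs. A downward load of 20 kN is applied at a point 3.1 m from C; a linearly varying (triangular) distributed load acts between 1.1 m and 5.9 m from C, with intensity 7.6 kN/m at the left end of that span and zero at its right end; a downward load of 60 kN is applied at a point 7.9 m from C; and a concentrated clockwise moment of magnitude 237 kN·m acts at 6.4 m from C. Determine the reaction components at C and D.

Resultant of the triangular load: ½ × 7.6 × 4.8 = 18.24 kN, acting at 2.7 m from C (one-third of the span from the peak).
Taking moments about C: D_y·5.5 − 20·3.1 − (½·7.6·4.8)·2.7 − 60·7.9 − 237 = 0 → D_y = 822.248/5.5 = 149.5 kN.
ΣF_y = 0: C_y + 149.5 − 20 − ½·7.6·4.8 − 60 = 0 → C_y = -51.26 kN.
ΣF_x = 0: no horizontal applied forces, so C_x = 0.

C_x = 0, C_y = -51.26 kN, D_y = 149.5 kN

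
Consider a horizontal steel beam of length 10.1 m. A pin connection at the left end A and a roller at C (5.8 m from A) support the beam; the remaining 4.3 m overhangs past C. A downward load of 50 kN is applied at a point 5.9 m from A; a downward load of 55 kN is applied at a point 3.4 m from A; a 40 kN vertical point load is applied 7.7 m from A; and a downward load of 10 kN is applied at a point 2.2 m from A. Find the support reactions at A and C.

A_x = 0, A_y = 15.00 kN, C_y = 140.0 kN

ΣM about A: C_y·5.8 − 50·5.9 − 55·3.4 − 40·7.7 − 10·2.2 = 0 → C_y = 812/5.8 = 140.0 kN.
ΣF_y = 0: A_y + 140 − 50 − 55 − 40 − 10 = 0 → A_y = 15.00 kN.
ΣF_x = 0: no horizontal applied forces, so A_x = 0.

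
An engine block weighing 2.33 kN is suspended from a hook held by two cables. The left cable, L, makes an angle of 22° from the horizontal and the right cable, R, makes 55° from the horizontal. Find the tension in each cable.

ΣF_x = 0: −T_L·cos22° + T_R·cos55° = 0 → T_R = 1.6165·T_L.
ΣF_y = 0: T_L·sin22° + T_R·sin55° = 2.33.
Substitute: T_L·(0.374607 + 1.6165·0.819152) = 2.33 → T_L = 1.37158 ≈ 1.372 kN.
Then T_R = 1.6165 × 1.37158 = 2.217 kN.

T_L = 1.372 kN, T_R = 2.217 kN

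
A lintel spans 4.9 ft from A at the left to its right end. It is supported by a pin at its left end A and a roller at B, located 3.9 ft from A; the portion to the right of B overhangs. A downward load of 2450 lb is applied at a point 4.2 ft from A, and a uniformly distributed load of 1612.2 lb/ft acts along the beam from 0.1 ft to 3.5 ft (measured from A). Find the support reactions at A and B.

A_x = 0, A_y = 2763 lb, B_y = 5168 lb

Resultant of the distributed load: 1612.2 × 3.4 = 5481.48 lb at 1.8 ft from A.
ΣM about A: B_y·3.9 − 2450·4.2 − (1612.2·3.4)·1.8 = 0 → B_y = 20156.664/3.9 = 5168.38 ≈ 5168 lb.
ΣF_y = 0: A_y + 5168.38 − 2450 − 1612.2·3.4 = 0 → A_y = 2763 lb.
ΣF_x = 0: no horizontal applied forces, so A_x = 0.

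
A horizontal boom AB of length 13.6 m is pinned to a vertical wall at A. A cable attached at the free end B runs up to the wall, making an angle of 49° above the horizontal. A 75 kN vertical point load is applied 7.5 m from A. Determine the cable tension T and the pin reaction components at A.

T = 54.80 kN, A_x = 35.95 kN, A_y = 33.64 kN

ΣM about A: T·sin49°·13.6 − 75·7.5 = 0 → T = 562.5/(13.6·0.75471) = 54.8029 ≈ 54.80 kN.
ΣF_x = 0: A_x − T·cos49° = 0 → A_x = 54.8029 × 0.656059 = 35.95 kN.
ΣF_y = 0: A_y + T·sin49° − 75 = 0 → A_y = 75 − 54.8029 × 0.75471 = 33.64 kN.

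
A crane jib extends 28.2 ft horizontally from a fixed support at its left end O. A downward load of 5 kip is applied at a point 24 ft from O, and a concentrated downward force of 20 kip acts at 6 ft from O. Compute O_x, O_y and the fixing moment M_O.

ΣF_x = 0: O_x = 0.
ΣF_y = 0: O_y − 5 − 20 = 0 → O_y = 25.00 kip.
ΣM about O: M_O − 5·24 − 20·6 = 0 → M_O = 240.0 kip·ft.

O_x = 0, O_y = 25.00 kip, M_O = 240.0 kip·ft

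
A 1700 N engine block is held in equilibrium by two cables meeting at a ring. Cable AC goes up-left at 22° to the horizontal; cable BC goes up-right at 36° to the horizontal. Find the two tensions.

T_AC = 1622 N, T_BC = 1859 N

ΣF_x = 0: −T_AC·cos22° + T_BC·cos36° = 0 → T_BC = 1.14606·T_AC.
ΣF_y = 0: T_AC·sin22° + T_BC·sin36° = 1700.
Substitute: T_AC·(0.374607 + 1.14606·0.587785) = 1700 → T_AC = 1621.76 ≈ 1622 N.
Then T_BC = 1.14606 × 1621.76 = 1859 N.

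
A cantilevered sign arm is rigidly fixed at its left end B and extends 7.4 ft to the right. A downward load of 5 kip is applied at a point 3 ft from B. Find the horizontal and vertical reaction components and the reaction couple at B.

B_x = 0, B_y = 5.000 kip, M_B = 15.00 kip·ft

ΣF_x = 0: B_x = 0.
ΣF_y = 0: B_y − 5 = 0 → B_y = 5.000 kip.
ΣM about B: M_B − 5·3 = 0 → M_B = 15.00 kip·ft.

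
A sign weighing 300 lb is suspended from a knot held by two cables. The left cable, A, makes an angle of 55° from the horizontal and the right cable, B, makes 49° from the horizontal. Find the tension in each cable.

ΣF_x = 0: −T_A·cos55° + T_B·cos49° = 0 → T_B = 0.874276·T_A.
ΣF_y = 0: T_A·sin55° + T_B·sin49° = 300.
Substitute: T_A·(0.819152 + 0.874276·0.75471) = 300 → T_A = 202.843 ≈ 202.8 lb.
Then T_B = 0.874276 × 202.843 = 177.3 lb.

T_A = 202.8 lb, T_B = 177.3 lb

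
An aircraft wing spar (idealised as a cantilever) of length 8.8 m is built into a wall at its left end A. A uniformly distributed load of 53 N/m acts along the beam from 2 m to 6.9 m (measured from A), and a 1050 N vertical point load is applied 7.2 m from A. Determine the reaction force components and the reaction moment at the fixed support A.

Resultant of the distributed load: 53 × 4.9 = 259.7 N at 4.45 m from A.
ΣF_x = 0: A_x = 0.
ΣF_y = 0: A_y − 53·4.9 − 1050 = 0 → A_y = 1310 N.
ΣM about A: M_A − (53·4.9)·4.45 − 1050·7.2 = 0 → M_A = 8716 N·m.

A_x = 0, A_y = 1310 N, M_A = 8716 N·m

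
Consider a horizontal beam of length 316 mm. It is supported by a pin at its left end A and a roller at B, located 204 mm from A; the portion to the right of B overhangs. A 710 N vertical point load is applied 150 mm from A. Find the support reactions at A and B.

A_x = 0, A_y = 187.9 N, B_y = 522.1 N

Moments about A: B_y·204 − 710·150 = 0 → B_y = 106500/204 = 522.059 ≈ 522.1 N.
ΣF_y = 0: A_y + 522.059 − 710 = 0 → A_y = 187.9 N.
ΣF_x = 0: no horizontal applied forces, so A_x = 0.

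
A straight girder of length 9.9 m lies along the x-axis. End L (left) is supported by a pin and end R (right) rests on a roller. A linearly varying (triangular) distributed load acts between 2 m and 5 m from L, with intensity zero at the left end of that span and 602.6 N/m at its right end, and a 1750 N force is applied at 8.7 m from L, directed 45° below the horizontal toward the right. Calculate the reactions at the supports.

Resultant of the triangular load: ½ × 602.6 × 3 = 903.9 N, acting at 4 m from L (one-third of the span from the peak).
Moments about L: R_y·9.9 − (½·602.6·3)·4 − 1750·sin45°·8.7 = 0 → R_y = 14381.3/9.9 = 1452.66 ≈ 1453 N.
ΣF_y = 0: L_y + 1452.66 − ½·602.6·3 − 1750·sin45° = 0 → L_y = 688.7 N.
ΣF_x = 0: L_x + 1750·cos45° = 0 → L_x = -1237 N.

L_x = -1237 N, L_y = 688.7 N, R_y = 1453 N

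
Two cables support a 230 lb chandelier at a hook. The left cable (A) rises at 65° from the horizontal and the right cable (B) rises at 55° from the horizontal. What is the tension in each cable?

T_A = 152.3 lb, T_B = 112.2 lb

ΣF_x = 0: −T_A·cos65° + T_B·cos55° = 0 → T_B = 0.736812·T_A.
ΣF_y = 0: T_A·sin65° + T_B·sin55° = 230.
Substitute: T_A·(0.906308 + 0.736812·0.819152) = 230 → T_A = 152.331 ≈ 152.3 lb.
Then T_B = 0.736812 × 152.331 = 112.2 lb.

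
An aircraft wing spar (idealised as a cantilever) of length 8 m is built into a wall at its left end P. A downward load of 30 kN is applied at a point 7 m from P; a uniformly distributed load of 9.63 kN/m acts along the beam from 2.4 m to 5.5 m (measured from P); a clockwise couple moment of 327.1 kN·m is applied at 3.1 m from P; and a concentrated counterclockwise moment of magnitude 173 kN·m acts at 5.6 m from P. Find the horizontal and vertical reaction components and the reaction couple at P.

Resultant of the distributed load: 9.63 × 3.1 = 29.853 kN at 3.95 m from P.
ΣF_x = 0: P_x = 0.
ΣF_y = 0: P_y − 30 − 9.63·3.1 = 0 → P_y = 59.85 kN.
ΣM about P: M_P − 30·7 − (9.63·3.1)·3.95 − 327.1 + 173 = 0 → M_P = 482.0 kN·m.

P_x = 0, P_y = 59.85 kN, M_P = 482.0 kN·m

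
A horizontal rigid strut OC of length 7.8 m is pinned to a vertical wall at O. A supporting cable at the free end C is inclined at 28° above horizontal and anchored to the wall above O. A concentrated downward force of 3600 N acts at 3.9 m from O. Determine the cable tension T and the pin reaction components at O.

T = 3834 N, O_x = 3385 N, O_y = 1800 N

ΣM about O: T·sin28°·7.8 − 3600·3.9 = 0 → T = 14040/(7.8·0.469472) = 3834.09 ≈ 3834 N.
ΣF_x = 0: O_x − T·cos28° = 0 → O_x = 3834.09 × 0.882948 = 3385 N.
ΣF_y = 0: O_y + T·sin28° − 3600 = 0 → O_y = 3600 − 3834.09 × 0.469472 = 1800 N.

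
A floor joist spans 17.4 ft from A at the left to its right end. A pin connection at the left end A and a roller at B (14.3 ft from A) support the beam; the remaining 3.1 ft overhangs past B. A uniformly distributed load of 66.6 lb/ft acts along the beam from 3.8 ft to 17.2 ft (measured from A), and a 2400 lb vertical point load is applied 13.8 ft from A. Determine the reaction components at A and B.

A_x = 0, A_y = 321.1 lb, B_y = 2971 lb

Resultant of the distributed load: 66.6 × 13.4 = 892.44 lb at 10.5 ft from A.
Taking moments about A: B_y·14.3 − (66.6·13.4)·10.5 − 2400·13.8 = 0 → B_y = 42490.62/14.3 = 2971.37 ≈ 2971 lb.
ΣF_y = 0: A_y + 2971.37 − 66.6·13.4 − 2400 = 0 → A_y = 321.1 lb.
ΣF_x = 0: no horizontal applied forces, so A_x = 0.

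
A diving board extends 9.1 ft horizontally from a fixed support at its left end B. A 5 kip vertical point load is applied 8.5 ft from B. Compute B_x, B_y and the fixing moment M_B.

B_x = 0, B_y = 5.000 kip, M_B = 42.50 kip·ft

ΣF_x = 0: B_x = 0.
ΣF_y = 0: B_y − 5 = 0 → B_y = 5.000 kip.
ΣM about B: M_B − 5·8.5 = 0 → M_B = 42.50 kip·ft.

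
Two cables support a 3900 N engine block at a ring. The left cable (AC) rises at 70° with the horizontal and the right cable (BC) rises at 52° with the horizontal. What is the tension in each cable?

T_AC = 2831 N, T_BC = 1573 N

ΣF_x = 0: −T_AC·cos70° + T_BC·cos52° = 0 → T_BC = 0.555533·T_AC.
ΣF_y = 0: T_AC·sin70° + T_BC·sin52° = 3900.
Substitute: T_AC·(0.939693 + 0.555533·0.788011) = 3900 → T_AC = 2831.3 ≈ 2831 N.
Then T_BC = 0.555533 × 2831.3 = 1573 N.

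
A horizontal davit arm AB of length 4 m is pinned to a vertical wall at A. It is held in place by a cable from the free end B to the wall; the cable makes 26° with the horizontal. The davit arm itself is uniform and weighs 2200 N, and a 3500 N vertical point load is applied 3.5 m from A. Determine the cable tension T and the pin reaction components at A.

T = 9495 N, A_x = 8534 N, A_y = 1538 N

ΣM about A: T·sin26°·4 − 2200·2 − 3500·3.5 = 0 → T = 16650/(4·0.438371) = 9495.38 ≈ 9495 N.
ΣF_x = 0: A_x − T·cos26° = 0 → A_x = 9495.38 × 0.898794 = 8534 N.
ΣF_y = 0: A_y + T·sin26° − 2200 − 3500 = 0 → A_y = 5700 − 9495.38 × 0.438371 = 1538 N.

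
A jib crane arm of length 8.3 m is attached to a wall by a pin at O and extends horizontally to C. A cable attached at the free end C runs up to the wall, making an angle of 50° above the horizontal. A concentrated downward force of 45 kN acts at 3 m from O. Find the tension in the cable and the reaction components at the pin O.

ΣM about O: T·sin50°·8.3 − 45·3 = 0 → T = 135/(8.3·0.766044) = 21.2325 ≈ 21.23 kN.
ΣF_x = 0: O_x − T·cos50° = 0 → O_x = 21.2325 × 0.642788 = 13.65 kN.
ΣF_y = 0: O_y + T·sin50° − 45 = 0 → O_y = 45 − 21.2325 × 0.766044 = 28.73 kN.

T = 21.23 kN, O_x = 13.65 kN, O_y = 28.73 kN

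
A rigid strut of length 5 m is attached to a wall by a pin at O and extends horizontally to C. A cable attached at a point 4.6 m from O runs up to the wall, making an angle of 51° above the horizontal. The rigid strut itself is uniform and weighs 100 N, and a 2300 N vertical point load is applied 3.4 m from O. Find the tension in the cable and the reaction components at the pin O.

ΣM about O: T·sin51°·4.6 − 100·2.5 − 2300·3.4 = 0 → T = 8070/(4.6·0.777146) = 2257.42 ≈ 2257 N.
ΣF_x = 0: O_x − T·cos51° = 0 → O_x = 2257.42 × 0.62932 = 1421 N.
ΣF_y = 0: O_y + T·sin51° − 100 − 2300 = 0 → O_y = 2400 − 2257.42 × 0.777146 = 645.7 N.

T = 2257 N, O_x = 1421 N, O_y = 645.7 N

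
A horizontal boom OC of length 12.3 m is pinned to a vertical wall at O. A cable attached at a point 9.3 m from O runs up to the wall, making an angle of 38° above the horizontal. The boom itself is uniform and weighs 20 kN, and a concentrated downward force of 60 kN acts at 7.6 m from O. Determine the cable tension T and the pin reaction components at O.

T = 101.1 kN, O_x = 79.69 kN, O_y = 17.74 kN

ΣM about O: T·sin38°·9.3 − 20·6.15 − 60·7.6 = 0 → T = 579/(9.3·0.615661) = 101.124 ≈ 101.1 kN.
ΣF_x = 0: O_x − T·cos38° = 0 → O_x = 101.124 × 0.788011 = 79.69 kN.
ΣF_y = 0: O_y + T·sin38° − 20 − 60 = 0 → O_y = 80 − 101.124 × 0.615661 = 17.74 kN.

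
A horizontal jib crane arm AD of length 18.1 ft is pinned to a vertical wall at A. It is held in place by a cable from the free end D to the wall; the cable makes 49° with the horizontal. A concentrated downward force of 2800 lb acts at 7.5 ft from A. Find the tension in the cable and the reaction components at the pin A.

ΣM about A: T·sin49°·18.1 − 2800·7.5 = 0 → T = 21000/(18.1·0.75471) = 1537.31 ≈ 1537 lb.
ΣF_x = 0: A_x − T·cos49° = 0 → A_x = 1537.31 × 0.656059 = 1009 lb.
ΣF_y = 0: A_y + T·sin49° − 2800 = 0 → A_y = 2800 − 1537.31 × 0.75471 = 1640 lb.

T = 1537 lb, A_x = 1009 lb, A_y = 1640 lb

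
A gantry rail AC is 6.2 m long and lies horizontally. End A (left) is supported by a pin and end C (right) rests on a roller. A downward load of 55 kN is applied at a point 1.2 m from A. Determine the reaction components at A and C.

ΣM about A: C_y·6.2 − 55·1.2 = 0 → C_y = 66/6.2 = 10.6452 ≈ 10.65 kN.
ΣF_y = 0: A_y + 10.6452 − 55 = 0 → A_y = 44.35 kN.
ΣF_x = 0: no horizontal applied forces, so A_x = 0.

A_x = 0, A_y = 44.35 kN, C_y = 10.65 kN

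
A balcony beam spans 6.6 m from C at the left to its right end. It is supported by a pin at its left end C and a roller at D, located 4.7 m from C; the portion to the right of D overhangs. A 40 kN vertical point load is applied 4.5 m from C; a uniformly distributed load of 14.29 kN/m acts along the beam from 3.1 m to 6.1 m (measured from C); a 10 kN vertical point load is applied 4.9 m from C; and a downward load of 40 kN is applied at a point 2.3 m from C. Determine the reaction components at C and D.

C_x = 0, C_y = 22.61 kN, D_y = 110.3 kN

Resultant of the distributed load: 14.29 × 3 = 42.87 kN at 4.6 m from C.
Taking moments about C: D_y·4.7 − 40·4.5 − (14.29·3)·4.6 − 10·4.9 − 40·2.3 = 0 → D_y = 518.202/4.7 = 110.256 ≈ 110.3 kN.
ΣF_y = 0: C_y + 110.256 − 40 − 14.29·3 − 10 − 40 = 0 → C_y = 22.61 kN.
ΣF_x = 0: no horizontal applied forces, so C_x = 0.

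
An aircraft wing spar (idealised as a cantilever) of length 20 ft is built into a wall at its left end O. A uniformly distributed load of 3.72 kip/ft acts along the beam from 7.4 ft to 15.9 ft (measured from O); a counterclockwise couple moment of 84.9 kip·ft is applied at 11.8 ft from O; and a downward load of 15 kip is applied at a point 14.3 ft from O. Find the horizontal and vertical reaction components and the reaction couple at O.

O_x = 0, O_y = 46.62 kip, M_O = 498.0 kip·ft

Resultant of the distributed load: 3.72 × 8.5 = 31.62 kip at 11.65 ft from O.
ΣF_x = 0: O_x = 0.
ΣF_y = 0: O_y − 3.72·8.5 − 15 = 0 → O_y = 46.62 kip.
ΣM about O: M_O − (3.72·8.5)·11.65 + 84.9 − 15·14.3 = 0 → M_O = 498.0 kip·ft.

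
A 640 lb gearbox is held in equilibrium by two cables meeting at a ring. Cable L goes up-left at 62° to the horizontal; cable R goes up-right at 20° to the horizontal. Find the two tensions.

T_L = 607.3 lb, T_R = 303.4 lb

ΣF_x = 0: −T_L·cos62° + T_R·cos20° = 0 → T_R = 0.499601·T_L.
ΣF_y = 0: T_L·sin62° + T_R·sin20° = 640.
Substitute: T_L·(0.882948 + 0.499601·0.34202) = 640 → T_L = 607.313 ≈ 607.3 lb.
Then T_R = 0.499601 × 607.313 = 303.4 lb.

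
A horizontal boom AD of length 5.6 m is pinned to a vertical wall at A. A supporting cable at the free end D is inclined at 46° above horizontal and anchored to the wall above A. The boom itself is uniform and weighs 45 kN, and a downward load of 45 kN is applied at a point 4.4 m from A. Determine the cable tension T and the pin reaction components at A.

ΣM about A: T·sin46°·5.6 − 45·2.8 − 45·4.4 = 0 → T = 324/(5.6·0.71934) = 80.4309 ≈ 80.43 kN.
ΣF_x = 0: A_x − T·cos46° = 0 → A_x = 80.4309 × 0.694658 = 55.87 kN.
ΣF_y = 0: A_y + T·sin46° − 45 − 45 = 0 → A_y = 90 − 80.4309 × 0.71934 = 32.14 kN.

T = 80.43 kN, A_x = 55.87 kN, A_y = 32.14 kN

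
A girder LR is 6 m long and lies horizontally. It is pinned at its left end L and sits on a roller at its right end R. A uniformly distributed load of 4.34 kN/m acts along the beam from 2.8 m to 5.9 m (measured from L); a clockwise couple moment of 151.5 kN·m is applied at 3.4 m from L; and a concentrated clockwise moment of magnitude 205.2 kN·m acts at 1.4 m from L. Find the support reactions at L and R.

Resultant of the distributed load: 4.34 × 3.1 = 13.454 kN at 4.35 m from L.
ΣM about L: R_y·6 − (4.34·3.1)·4.35 − 151.5 − 205.2 = 0 → R_y = 415.2249/6 = 69.2041 ≈ 69.20 kN.
ΣF_y = 0: L_y + 69.2041 − 4.34·3.1 = 0 → L_y = -55.75 kN.
ΣF_x = 0: no horizontal applied forces, so L_x = 0.

L_x = 0, L_y = -55.75 kN, R_y = 69.20 kN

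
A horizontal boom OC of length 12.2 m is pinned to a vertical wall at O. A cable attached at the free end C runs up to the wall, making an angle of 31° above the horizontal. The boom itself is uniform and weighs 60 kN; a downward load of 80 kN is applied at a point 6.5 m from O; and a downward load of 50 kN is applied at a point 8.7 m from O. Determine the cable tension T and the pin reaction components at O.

T = 210.2 kN, O_x = 180.2 kN, O_y = 81.72 kN

ΣM about O: T·sin31°·12.2 − 60·6.1 − 80·6.5 − 50·8.7 = 0 → T = 1321/(12.2·0.515038) = 210.234 ≈ 210.2 kN.
ΣF_x = 0: O_x − T·cos31° = 0 → O_x = 210.234 × 0.857167 = 180.2 kN.
ΣF_y = 0: O_y + T·sin31° − 60 − 80 − 50 = 0 → O_y = 190 − 210.234 × 0.515038 = 81.72 kN.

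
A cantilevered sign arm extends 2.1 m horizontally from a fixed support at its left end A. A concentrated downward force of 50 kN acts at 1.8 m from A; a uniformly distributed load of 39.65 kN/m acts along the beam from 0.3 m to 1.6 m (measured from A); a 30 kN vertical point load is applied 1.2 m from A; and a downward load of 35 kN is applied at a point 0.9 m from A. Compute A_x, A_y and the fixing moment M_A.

Resultant of the distributed load: 39.65 × 1.3 = 51.545 kN at 0.95 m from A.
ΣF_x = 0: A_x = 0.
ΣF_y = 0: A_y − 50 − 39.65·1.3 − 30 − 35 = 0 → A_y = 166.5 kN.
ΣM about A: M_A − 50·1.8 − (39.65·1.3)·0.95 − 30·1.2 − 35·0.9 = 0 → M_A = 206.5 kN·m.

A_x = 0, A_y = 166.5 kN, M_A = 206.5 kN·m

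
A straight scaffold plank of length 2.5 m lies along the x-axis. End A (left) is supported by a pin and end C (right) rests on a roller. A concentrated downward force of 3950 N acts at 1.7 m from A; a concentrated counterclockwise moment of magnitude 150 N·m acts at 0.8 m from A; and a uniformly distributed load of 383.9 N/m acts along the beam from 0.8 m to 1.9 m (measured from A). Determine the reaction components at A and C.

Resultant of the distributed load: 383.9 × 1.1 = 422.29 N at 1.35 m from A.
Moments about A: C_y·2.5 − 3950·1.7 + 150 − (383.9·1.1)·1.35 = 0 → C_y = 7135.0915/2.5 = 2854.04 ≈ 2854 N.
ΣF_y = 0: A_y + 2854.04 − 3950 − 383.9·1.1 = 0 → A_y = 1518 N.
ΣF_x = 0: no horizontal applied forces, so A_x = 0.

A_x = 0, A_y = 1518 N, C_y = 2854 N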